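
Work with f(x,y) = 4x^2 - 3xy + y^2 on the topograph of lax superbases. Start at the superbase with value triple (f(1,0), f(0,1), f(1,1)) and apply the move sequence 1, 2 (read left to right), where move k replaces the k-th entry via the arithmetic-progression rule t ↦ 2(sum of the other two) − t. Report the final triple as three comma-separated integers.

start (4,1,2) = (f(1,0),f(0,1),f(1,1))
replace slot 1: 2·(1+2) − 4 = 2 → (2,1,2)
replace slot 2: 2·(2+2) − 1 = 7 → (2,7,2)

2,7,2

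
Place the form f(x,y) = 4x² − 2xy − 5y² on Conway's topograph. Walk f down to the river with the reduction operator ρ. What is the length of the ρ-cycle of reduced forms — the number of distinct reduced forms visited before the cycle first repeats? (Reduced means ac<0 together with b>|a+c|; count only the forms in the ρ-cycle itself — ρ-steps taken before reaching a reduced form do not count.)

D = 84, ⌊√D⌋ = 9
descent: ρ → (-5,2,4)  [lands on river]
river: ρ → (4,6,-3)
river: ρ → (-3,6,4)
river: ρ → (4,2,-5)
river: ρ → (-5,8,1)
river: ρ → (1,8,-5)
ρ-cycle length = 6 (tail of 1 descent step not counted)

6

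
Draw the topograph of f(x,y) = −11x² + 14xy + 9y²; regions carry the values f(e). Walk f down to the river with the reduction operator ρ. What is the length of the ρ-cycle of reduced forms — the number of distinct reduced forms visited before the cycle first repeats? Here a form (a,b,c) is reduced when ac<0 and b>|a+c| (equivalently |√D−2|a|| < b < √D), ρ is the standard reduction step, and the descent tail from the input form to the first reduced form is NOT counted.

D = 592, ⌊√D⌋ = 24
river: ρ → (9,22,-3)
river: ρ → (-3,20,16)
river: ρ → (16,12,-7)
river: ρ → (-7,16,12)
river: ρ → (12,8,-11)
river: ρ → (-11,14,9)
ρ-cycle length = 6 (tail of 0 descent steps not counted)

6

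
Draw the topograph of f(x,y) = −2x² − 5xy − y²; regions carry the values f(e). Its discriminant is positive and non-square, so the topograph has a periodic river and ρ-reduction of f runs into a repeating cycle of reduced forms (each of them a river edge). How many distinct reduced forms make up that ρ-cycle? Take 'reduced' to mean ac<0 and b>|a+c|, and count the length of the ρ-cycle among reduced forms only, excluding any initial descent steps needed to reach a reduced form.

D = 17, ⌊√D⌋ = 4
descent: ρ → (-1,3,2)  [lands on river]
river: ρ → (2,1,-2)
river: ρ → (-2,3,1)
river: ρ → (1,3,-2)
river: ρ → (-2,1,2)
river: ρ → (2,3,-1)
ρ-cycle length = 6 (tail of 1 descent step not counted)

6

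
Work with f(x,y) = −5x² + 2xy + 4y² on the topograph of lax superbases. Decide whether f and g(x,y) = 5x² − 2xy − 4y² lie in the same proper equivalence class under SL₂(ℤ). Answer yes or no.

D₁ = 84, D₂ = 84
river cycle of f (length 6): (4, 6, -3), (-3, 6, 4), (4, 2, -5), (-5, 8, 1), (1, 8, -5), (-5, 2, 4)
river cycle of g (length 6): (-4, 2, 5), (5, 8, -1), (-1, 8, 5), (5, 2, -4), (-4, 6, 3), (3, 6, -4)
cycles differ ⇒ inequivalent

no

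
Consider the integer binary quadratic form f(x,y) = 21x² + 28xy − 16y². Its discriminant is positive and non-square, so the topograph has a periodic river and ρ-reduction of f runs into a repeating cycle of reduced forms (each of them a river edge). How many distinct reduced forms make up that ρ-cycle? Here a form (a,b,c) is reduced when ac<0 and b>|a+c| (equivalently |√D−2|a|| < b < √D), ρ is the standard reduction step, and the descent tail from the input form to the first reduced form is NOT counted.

D = 2128, ⌊√D⌋ = 46
river: ρ → (-16,36,13)
river: ρ → (13,42,-7)
river: ρ → (-7,42,13)
river: ρ → (13,36,-16)
river: ρ → (-16,28,21)
river: ρ → (21,14,-23)
river: ρ → (-23,32,12)
river: ρ → (12,40,-11)
river: ρ → (-11,26,33)
river: ρ → (33,40,-4)
river: ρ → (-4,40,33)
river: ρ → (33,26,-11)
river: ρ → (-11,40,12)
river: ρ → (12,32,-23)
river: ρ → (-23,14,21)
river: ρ → (21,28,-16)
ρ-cycle length = 16 (tail of 0 descent steps not counted)

16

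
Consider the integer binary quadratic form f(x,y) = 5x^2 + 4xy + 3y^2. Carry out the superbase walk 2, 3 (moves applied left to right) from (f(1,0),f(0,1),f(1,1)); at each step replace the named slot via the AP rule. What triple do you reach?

start (5,3,12) = (f(1,0),f(0,1),f(1,1))
replace slot 2: 2·(5+12) − 3 = 31 → (5,31,12)
replace slot 3: 2·(5+31) − 12 = 60 → (5,31,60)

5,31,60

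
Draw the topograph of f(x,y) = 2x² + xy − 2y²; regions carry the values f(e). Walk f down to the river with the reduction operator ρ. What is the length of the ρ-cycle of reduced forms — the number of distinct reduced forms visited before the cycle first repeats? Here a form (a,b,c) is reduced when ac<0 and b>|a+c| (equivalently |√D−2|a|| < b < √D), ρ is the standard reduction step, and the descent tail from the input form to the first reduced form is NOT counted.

D = 17, ⌊√D⌋ = 4
river: ρ → (-2,3,1)
river: ρ → (1,3,-2)
river: ρ → (-2,1,2)
river: ρ → (2,3,-1)
river: ρ → (-1,3,2)
river: ρ → (2,1,-2)
ρ-cycle length = 6 (tail of 0 descent steps not counted)

6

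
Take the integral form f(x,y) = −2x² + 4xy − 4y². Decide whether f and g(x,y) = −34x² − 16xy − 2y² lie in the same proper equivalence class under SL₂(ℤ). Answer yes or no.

D₁ = -16, D₂ = -16
f is negative-definite; reduce −f:
−f: translate: b→0 (≡-4 mod 4), so (2,-4,4)→(2,0,2)
−f: reduced (well bottom): (2,0,2) with a≤c, −a<b≤a
flip sign back: reduced form of f is (-2,0,-2)
g is negative-definite; reduce −g:
−g: flip: (34,16,2)→(2,-16,34)
−g: translate: b→0 (≡-16 mod 4), so (2,-16,34)→(2,0,2)
−g: reduced (well bottom): (2,0,2) with a≤c, −a<b≤a
flip sign back: reduced form of g is (-2,0,-2)
reduced forms (-2, 0, -2) vs (-2, 0, -2) ⇒ equivalent

yes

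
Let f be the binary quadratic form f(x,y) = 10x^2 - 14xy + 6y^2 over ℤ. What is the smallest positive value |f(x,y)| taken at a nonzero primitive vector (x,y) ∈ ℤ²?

translate: b→6 (≡-14 mod 20), so (10,-14,6)→(10,6,2)
flip: (10,6,2)→(2,-6,10)
translate: b→2 (≡-6 mod 4), so (2,-6,10)→(2,2,6)
reduced (well bottom): (2,2,6) with a≤c, −a<b≤a
well minimum = a = 2

2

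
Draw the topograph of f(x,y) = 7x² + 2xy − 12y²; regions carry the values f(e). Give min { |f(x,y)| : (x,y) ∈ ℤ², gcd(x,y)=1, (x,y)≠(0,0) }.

descent: ρ → (-12,-2,7)
descent: ρ → (7,16,-3)  [lands on river]
river: ρ → (-3,14,12)
river: ρ → (12,10,-5)
river: ρ → (-5,10,12)
river: ρ → (12,14,-3)
river: ρ → (-3,16,7)
river: ρ → (7,12,-7)
river: ρ → (-7,16,3)
river: ρ → (3,14,-12)
river: ρ → (-12,10,5)
river: ρ → (5,10,-12)
river: ρ → (-12,14,3)
river: ρ → (3,16,-7)
river: ρ → (-7,12,7)
closes: descent 2, river 14
min |a| on river = 3

3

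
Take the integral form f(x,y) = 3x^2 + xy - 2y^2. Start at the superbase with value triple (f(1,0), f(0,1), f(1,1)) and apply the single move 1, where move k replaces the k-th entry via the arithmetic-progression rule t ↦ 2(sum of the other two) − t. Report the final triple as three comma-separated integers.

start (3,-2,2) = (f(1,0),f(0,1),f(1,1))
replace slot 1: 2·((-2)+2) − 3 = -3 → (-3,-2,2)

-3,-2,2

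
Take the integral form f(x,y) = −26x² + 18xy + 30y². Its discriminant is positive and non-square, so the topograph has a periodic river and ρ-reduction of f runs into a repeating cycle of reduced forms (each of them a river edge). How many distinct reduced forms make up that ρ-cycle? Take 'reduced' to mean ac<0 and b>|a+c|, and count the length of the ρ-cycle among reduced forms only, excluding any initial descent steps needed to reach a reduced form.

D = 3444, ⌊√D⌋ = 58
river: ρ → (30,42,-14)
river: ρ → (-14,42,30)
river: ρ → (30,18,-26)
river: ρ → (-26,34,22)
river: ρ → (22,54,-6)
river: ρ → (-6,54,22)
river: ρ → (22,34,-26)
river: ρ → (-26,18,30)
ρ-cycle length = 8 (tail of 0 descent steps not counted)

8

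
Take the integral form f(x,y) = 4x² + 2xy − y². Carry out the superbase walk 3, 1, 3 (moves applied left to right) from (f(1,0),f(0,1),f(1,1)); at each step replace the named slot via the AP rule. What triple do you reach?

start (4,-1,5) = (f(1,0),f(0,1),f(1,1))
replace slot 3: 2·(4+(-1)) − 5 = 1 → (4,-1,1)
replace slot 1: 2·((-1)+1) − 4 = -4 → (-4,-1,1)
replace slot 3: 2·((-4)+(-1)) − 1 = -11 → (-4,-1,-11)

-4,-1,-11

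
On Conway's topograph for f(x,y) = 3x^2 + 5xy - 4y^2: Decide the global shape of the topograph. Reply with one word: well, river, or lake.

D = b²−4ac = 5² − 4·3·(-4) = 73
D > 0 non-square ⇒ indefinite ⇒ periodic river

river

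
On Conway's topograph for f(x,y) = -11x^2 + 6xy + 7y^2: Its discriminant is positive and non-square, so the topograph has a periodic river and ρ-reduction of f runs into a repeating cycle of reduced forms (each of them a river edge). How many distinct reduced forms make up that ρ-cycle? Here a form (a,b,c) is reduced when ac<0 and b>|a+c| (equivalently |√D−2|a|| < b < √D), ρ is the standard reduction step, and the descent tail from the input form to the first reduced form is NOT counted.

D = 344, ⌊√D⌋ = 18
river: ρ → (7,8,-10)
river: ρ → (-10,12,5)
river: ρ → (5,18,-1)
river: ρ → (-1,18,5)
river: ρ → (5,12,-10)
river: ρ → (-10,8,7)
river: ρ → (7,6,-11)
river: ρ → (-11,16,2)
river: ρ → (2,16,-11)
river: ρ → (-11,6,7)
ρ-cycle length = 10 (tail of 0 descent steps not counted)

10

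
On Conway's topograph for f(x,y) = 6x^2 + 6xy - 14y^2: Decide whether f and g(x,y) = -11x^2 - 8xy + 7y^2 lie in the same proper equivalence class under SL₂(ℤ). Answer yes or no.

D₁ = 372, D₂ = 372
river cycle of f (length 2): (6, 18, -2), (-2, 18, 6)
river cycle of g (length 10): (7, 8, -11), (-11, 14, 4), (4, 18, -3), (-3, 18, 4), (4, 14, -11), (-11, 8, 7), (7, 6, -12), (-12, 18, 1), (1, 18, -12), (-12, 6, 7)
cycles differ ⇒ inequivalent

no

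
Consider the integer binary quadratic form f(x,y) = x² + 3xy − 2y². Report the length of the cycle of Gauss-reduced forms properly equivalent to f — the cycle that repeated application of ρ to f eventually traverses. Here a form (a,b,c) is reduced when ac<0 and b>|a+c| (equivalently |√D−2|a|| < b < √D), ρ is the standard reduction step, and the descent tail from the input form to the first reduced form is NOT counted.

D = 17, ⌊√D⌋ = 4
river: ρ → (-2,1,2)
river: ρ → (2,3,-1)
river: ρ → (-1,3,2)
river: ρ → (2,1,-2)
river: ρ → (-2,3,1)
river: ρ → (1,3,-2)
ρ-cycle length = 6 (tail of 0 descent steps not counted)

6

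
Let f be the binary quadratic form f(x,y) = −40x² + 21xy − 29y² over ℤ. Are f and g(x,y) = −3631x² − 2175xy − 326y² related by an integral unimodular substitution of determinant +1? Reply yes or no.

D₁ = -4199, D₂ = -4199
f is negative-definite; reduce −f:
−f: flip: (40,-21,29)→(29,21,40)
−f: reduced (well bottom): (29,21,40) with a≤c, −a<b≤a
flip sign back: reduced form of f is (-29,-21,-40)
g is negative-definite; reduce −g:
−g: flip: (3631,2175,326)→(326,-2175,3631)
−g: translate: b→-219 (≡-2175 mod 652), so (326,-2175,3631)→(326,-219,40)
−g: flip: (326,-219,40)→(40,219,326)
−g: translate: b→-21 (≡219 mod 80), so (40,219,326)→(40,-21,29)
−g: flip: (40,-21,29)→(29,21,40)
−g: reduced (well bottom): (29,21,40) with a≤c, −a<b≤a
flip sign back: reduced form of g is (-29,-21,-40)
reduced forms (-29, -21, -40) vs (-29, -21, -40) ⇒ equivalent

yes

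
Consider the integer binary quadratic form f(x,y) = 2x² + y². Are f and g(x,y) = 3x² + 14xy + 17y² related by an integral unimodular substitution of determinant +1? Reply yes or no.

D₁ = -8, D₂ = -8
f: flip: (2,0,1)→(1,0,2)
f: reduced (well bottom): (1,0,2) with a≤c, −a<b≤a
g: translate: b→2 (≡14 mod 6), so (3,14,17)→(3,2,1)
g: flip: (3,2,1)→(1,-2,3)
g: translate: b→0 (≡-2 mod 2), so (1,-2,3)→(1,0,2)
g: reduced (well bottom): (1,0,2) with a≤c, −a<b≤a
reduced forms (1, 0, 2) vs (1, 0, 2) ⇒ equivalent

yes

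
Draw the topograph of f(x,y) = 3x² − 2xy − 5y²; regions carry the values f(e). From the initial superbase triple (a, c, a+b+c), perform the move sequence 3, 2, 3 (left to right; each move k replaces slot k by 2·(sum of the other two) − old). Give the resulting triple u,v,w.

start (3,-5,-4) = (f(1,0),f(0,1),f(1,1))
replace slot 3: 2·(3+(-5)) − (-4) = 0 → (3,-5,0)
replace slot 2: 2·(3+0) − (-5) = 11 → (3,11,0)
replace slot 3: 2·(3+11) − 0 = 28 → (3,11,28)

3,11,28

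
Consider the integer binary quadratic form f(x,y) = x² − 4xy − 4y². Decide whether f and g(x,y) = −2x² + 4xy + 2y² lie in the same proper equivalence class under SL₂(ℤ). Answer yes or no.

D₁ = 32, D₂ = 32
river cycle of f (length 2): (-4, 4, 1), (1, 4, -4)
river cycle of g (length 2): (2, 4, -2), (-2, 4, 2)
cycles differ ⇒ inequivalent

no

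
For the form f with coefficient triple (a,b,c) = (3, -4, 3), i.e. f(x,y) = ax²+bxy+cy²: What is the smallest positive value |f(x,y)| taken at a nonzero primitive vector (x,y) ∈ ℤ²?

translate: b→2 (≡-4 mod 6), so (3,-4,3)→(3,2,2)
flip: (3,2,2)→(2,-2,3)
translate: b→2 (≡-2 mod 4), so (2,-2,3)→(2,2,3)
reduced (well bottom): (2,2,3) with a≤c, −a<b≤a
well minimum = a = 2

2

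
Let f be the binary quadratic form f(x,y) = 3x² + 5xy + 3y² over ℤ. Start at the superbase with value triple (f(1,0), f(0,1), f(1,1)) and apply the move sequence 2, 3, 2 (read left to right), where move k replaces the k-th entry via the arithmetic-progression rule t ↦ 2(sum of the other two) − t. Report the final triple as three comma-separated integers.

start (3,3,11) = (f(1,0),f(0,1),f(1,1))
replace slot 2: 2·(3+11) − 3 = 25 → (3,25,11)
replace slot 3: 2·(3+25) − 11 = 45 → (3,25,45)
replace slot 2: 2·(3+45) − 25 = 71 → (3,71,45)

3,71,45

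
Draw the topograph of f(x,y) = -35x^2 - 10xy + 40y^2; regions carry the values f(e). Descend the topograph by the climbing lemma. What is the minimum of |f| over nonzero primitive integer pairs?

descent: ρ → (40,10,-35)  [lands on river]
river: ρ → (-35,60,15)
river: ρ → (15,60,-35)
river: ρ → (-35,10,40)
river: ρ → (40,70,-5)
river: ρ → (-5,70,40)
closes: descent 1, river 6
min |a| on river = 5

5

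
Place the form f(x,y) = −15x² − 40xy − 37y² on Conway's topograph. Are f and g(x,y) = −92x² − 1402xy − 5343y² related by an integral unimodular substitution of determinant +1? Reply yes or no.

D₁ = -620, D₂ = -620
f is negative-definite; reduce −f:
−f: translate: b→10 (≡40 mod 30), so (15,40,37)→(15,10,12)
−f: flip: (15,10,12)→(12,-10,15)
−f: reduced (well bottom): (12,-10,15) with a≤c, −a<b≤a
flip sign back: reduced form of f is (-12,10,-15)
g is negative-definite; reduce −g:
−g: translate: b→-70 (≡1402 mod 184), so (92,1402,5343)→(92,-70,15)
−g: flip: (92,-70,15)→(15,70,92)
−g: translate: b→10 (≡70 mod 30), so (15,70,92)→(15,10,12)
−g: flip: (15,10,12)→(12,-10,15)
−g: reduced (well bottom): (12,-10,15) with a≤c, −a<b≤a
flip sign back: reduced form of g is (-12,10,-15)
reduced forms (-12, 10, -15) vs (-12, 10, -15) ⇒ equivalent

yes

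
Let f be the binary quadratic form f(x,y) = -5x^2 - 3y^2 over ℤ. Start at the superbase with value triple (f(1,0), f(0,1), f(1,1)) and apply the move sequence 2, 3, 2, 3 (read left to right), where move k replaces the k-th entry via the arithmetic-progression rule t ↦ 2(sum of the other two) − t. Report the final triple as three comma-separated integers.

start (-5,-3,-8) = (f(1,0),f(0,1),f(1,1))
replace slot 2: 2·((-5)+(-8)) − (-3) = -23 → (-5,-23,-8)
replace slot 3: 2·((-5)+(-23)) − (-8) = -48 → (-5,-23,-48)
replace slot 2: 2·((-5)+(-48)) − (-23) = -83 → (-5,-83,-48)
replace slot 3: 2·((-5)+(-83)) − (-48) = -128 → (-5,-83,-128)

-5,-83,-128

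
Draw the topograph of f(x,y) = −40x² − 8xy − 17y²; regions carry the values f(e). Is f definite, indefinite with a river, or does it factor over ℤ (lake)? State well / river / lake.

D = b²−4ac = (-8)² − 4·(-40)·(-17) = -2656
D < 0 ⇒ definite ⇒ every region one sign ⇒ single well

well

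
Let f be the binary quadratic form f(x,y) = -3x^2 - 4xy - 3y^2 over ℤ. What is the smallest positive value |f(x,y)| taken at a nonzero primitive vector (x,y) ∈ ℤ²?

translate: b→-2 (≡4 mod 6), so (3,4,3)→(3,-2,2)
flip: (3,-2,2)→(2,2,3)
reduced (well bottom): (2,2,3) with a≤c, −a<b≤a
well minimum |f| = |-2| = 2 (negative-definite)

2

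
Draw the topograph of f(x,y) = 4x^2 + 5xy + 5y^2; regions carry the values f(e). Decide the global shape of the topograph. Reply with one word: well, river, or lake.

D = b²−4ac = 5² − 4·4·5 = -55
D < 0 ⇒ definite ⇒ every region one sign ⇒ single well

well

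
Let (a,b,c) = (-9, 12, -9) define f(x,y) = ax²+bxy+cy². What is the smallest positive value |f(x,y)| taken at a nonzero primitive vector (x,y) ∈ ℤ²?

translate: b→6 (≡-12 mod 18), so (9,-12,9)→(9,6,6)
flip: (9,6,6)→(6,-6,9)
translate: b→6 (≡-6 mod 12), so (6,-6,9)→(6,6,9)
reduced (well bottom): (6,6,9) with a≤c, −a<b≤a
well minimum |f| = |-6| = 6 (negative-definite)

6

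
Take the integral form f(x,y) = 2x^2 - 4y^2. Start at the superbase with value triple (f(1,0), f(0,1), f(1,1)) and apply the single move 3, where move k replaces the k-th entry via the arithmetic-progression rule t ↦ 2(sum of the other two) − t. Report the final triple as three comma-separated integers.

start (2,-4,-2) = (f(1,0),f(0,1),f(1,1))
replace slot 3: 2·(2+(-4)) − (-2) = -2 → (2,-4,-2)

2,-4,-2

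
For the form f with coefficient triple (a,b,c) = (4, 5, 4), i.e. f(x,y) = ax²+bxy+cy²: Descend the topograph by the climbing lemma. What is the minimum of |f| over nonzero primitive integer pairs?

translate: b→-3 (≡5 mod 8), so (4,5,4)→(4,-3,3)
flip: (4,-3,3)→(3,3,4)
reduced (well bottom): (3,3,4) with a≤c, −a<b≤a
well minimum = a = 3

3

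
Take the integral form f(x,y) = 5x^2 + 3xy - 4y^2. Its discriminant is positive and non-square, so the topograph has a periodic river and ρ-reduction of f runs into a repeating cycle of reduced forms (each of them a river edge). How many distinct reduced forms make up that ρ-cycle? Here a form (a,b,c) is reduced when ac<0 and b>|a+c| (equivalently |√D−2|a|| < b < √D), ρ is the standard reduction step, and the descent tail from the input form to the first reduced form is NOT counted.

D = 89, ⌊√D⌋ = 9
river: ρ → (-4,5,4)
river: ρ → (4,3,-5)
river: ρ → (-5,7,2)
river: ρ → (2,9,-1)
river: ρ → (-1,9,2)
river: ρ → (2,7,-5)
river: ρ → (-5,3,4)
river: ρ → (4,5,-4)
river: ρ → (-4,3,5)
river: ρ → (5,7,-2)
river: ρ → (-2,9,1)
river: ρ → (1,9,-2)
river: ρ → (-2,7,5)
river: ρ → (5,3,-4)
ρ-cycle length = 14 (tail of 0 descent steps not counted)

14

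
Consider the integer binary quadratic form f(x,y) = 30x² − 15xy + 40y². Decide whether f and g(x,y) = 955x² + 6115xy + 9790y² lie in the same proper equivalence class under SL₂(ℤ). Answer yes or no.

D₁ = -4575, D₂ = -4575
f: reduced (well bottom): (30,-15,40) with a≤c, −a<b≤a
g: translate: b→385 (≡6115 mod 1910), so (955,6115,9790)→(955,385,40)
g: flip: (955,385,40)→(40,-385,955)
g: translate: b→15 (≡-385 mod 80), so (40,-385,955)→(40,15,30)
g: flip: (40,15,30)→(30,-15,40)
g: reduced (well bottom): (30,-15,40) with a≤c, −a<b≤a
reduced forms (30, -15, 40) vs (30, -15, 40) ⇒ equivalent

yes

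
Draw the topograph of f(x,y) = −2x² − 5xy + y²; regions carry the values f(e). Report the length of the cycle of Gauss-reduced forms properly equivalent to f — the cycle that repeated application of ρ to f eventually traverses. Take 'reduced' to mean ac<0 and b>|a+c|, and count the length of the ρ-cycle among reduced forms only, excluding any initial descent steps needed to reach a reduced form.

D = 33, ⌊√D⌋ = 5
descent: ρ → (1,5,-2)  [lands on river]
river: ρ → (-2,3,3)
river: ρ → (3,3,-2)
river: ρ → (-2,5,1)
ρ-cycle length = 4 (tail of 1 descent step not counted)

4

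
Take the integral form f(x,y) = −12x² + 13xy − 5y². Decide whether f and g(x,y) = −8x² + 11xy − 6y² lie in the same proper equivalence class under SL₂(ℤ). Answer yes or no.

D₁ = -71, D₂ = -71
f is negative-definite; reduce −f:
−f: translate: b→11 (≡-13 mod 24), so (12,-13,5)→(12,11,4)
−f: flip: (12,11,4)→(4,-11,12)
−f: translate: b→-3 (≡-11 mod 8), so (4,-11,12)→(4,-3,5)
−f: reduced (well bottom): (4,-3,5) with a≤c, −a<b≤a
flip sign back: reduced form of f is (-4,3,-5)
g is negative-definite; reduce −g:
−g: translate: b→5 (≡-11 mod 16), so (8,-11,6)→(8,5,3)
−g: flip: (8,5,3)→(3,-5,8)
−g: translate: b→1 (≡-5 mod 6), so (3,-5,8)→(3,1,6)
−g: reduced (well bottom): (3,1,6) with a≤c, −a<b≤a
flip sign back: reduced form of g is (-3,-1,-6)
reduced forms (-4, 3, -5) vs (-3, -1, -6) ⇒ inequivalent

no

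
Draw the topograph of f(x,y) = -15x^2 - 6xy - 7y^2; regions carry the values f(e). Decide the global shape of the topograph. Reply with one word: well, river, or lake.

D = b²−4ac = (-6)² − 4·(-15)·(-7) = -384
D < 0 ⇒ definite ⇒ every region one sign ⇒ single well

well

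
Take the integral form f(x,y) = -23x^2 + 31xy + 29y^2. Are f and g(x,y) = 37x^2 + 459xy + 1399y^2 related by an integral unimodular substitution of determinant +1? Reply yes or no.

D₁ = 3629, D₂ = 3629
river cycle of f (length 18): (29, 27, -25), (-25, 23, 31), (31, 39, -17), (-17, 29, 41), (41, 53, -5), (-5, 57, 19), (19, 57, -5), (-5, 53, 41), (41, 29, -17), (-17, 39, 31), … (8 more)
river cycle of g (length 18): (37, 15, -23), (-23, 31, 29), (29, 27, -25), (-25, 23, 31), (31, 39, -17), (-17, 29, 41), (41, 53, -5), (-5, 57, 19), (19, 57, -5), (-5, 53, 41), … (8 more)
cycles coincide ⇒ equivalent

yes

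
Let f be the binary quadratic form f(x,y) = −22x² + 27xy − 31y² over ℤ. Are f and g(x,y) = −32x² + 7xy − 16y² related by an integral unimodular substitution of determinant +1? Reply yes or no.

D₁ = -1999, D₂ = -1999
f is negative-definite; reduce −f:
−f: translate: b→17 (≡-27 mod 44), so (22,-27,31)→(22,17,26)
−f: reduced (well bottom): (22,17,26) with a≤c, −a<b≤a
flip sign back: reduced form of f is (-22,-17,-26)
g is negative-definite; reduce −g:
−g: flip: (32,-7,16)→(16,7,32)
−g: reduced (well bottom): (16,7,32) with a≤c, −a<b≤a
flip sign back: reduced form of g is (-16,-7,-32)
reduced forms (-22, -17, -26) vs (-16, -7, -32) ⇒ inequivalent

no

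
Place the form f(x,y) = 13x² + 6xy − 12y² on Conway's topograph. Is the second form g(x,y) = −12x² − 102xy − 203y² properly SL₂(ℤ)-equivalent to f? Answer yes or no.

D₁ = 660, D₂ = 660
river cycle of f (length 8): (-12, 18, 7), (7, 24, -3), (-3, 24, 7), (7, 18, -12), (-12, 6, 13), (13, 20, -5), (-5, 20, 13), (13, 6, -12)
river cycle of g (length 8): (-12, 18, 7), (7, 24, -3), (-3, 24, 7), (7, 18, -12), (-12, 6, 13), (13, 20, -5), (-5, 20, 13), (13, 6, -12)
cycles coincide ⇒ equivalent

yes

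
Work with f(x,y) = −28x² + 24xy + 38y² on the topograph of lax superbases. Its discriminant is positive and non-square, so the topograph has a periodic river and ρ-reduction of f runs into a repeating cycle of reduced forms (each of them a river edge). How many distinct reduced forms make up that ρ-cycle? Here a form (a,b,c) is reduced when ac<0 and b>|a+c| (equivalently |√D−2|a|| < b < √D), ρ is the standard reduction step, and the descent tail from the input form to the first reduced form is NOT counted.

D = 4832, ⌊√D⌋ = 69
river: ρ → (38,52,-14)
river: ρ → (-14,60,22)
river: ρ → (22,28,-46)
river: ρ → (-46,64,4)
river: ρ → (4,64,-46)
river: ρ → (-46,28,22)
river: ρ → (22,60,-14)
river: ρ → (-14,52,38)
river: ρ → (38,24,-28)
river: ρ → (-28,32,34)
river: ρ → (34,36,-26)
river: ρ → (-26,68,2)
river: ρ → (2,68,-26)
river: ρ → (-26,36,34)
river: ρ → (34,32,-28)
river: ρ → (-28,24,38)
ρ-cycle length = 16 (tail of 0 descent steps not counted)

16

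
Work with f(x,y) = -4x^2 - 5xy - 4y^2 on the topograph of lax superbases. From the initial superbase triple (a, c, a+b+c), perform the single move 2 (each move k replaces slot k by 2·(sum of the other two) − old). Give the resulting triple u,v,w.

start (-4,-4,-13) = (f(1,0),f(0,1),f(1,1))
replace slot 2: 2·((-4)+(-13)) − (-4) = -30 → (-4,-30,-13)

-4,-30,-13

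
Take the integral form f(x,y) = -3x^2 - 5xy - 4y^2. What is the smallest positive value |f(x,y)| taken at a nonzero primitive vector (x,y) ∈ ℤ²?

translate: b→-1 (≡5 mod 6), so (3,5,4)→(3,-1,2)
flip: (3,-1,2)→(2,1,3)
reduced (well bottom): (2,1,3) with a≤c, −a<b≤a
well minimum |f| = |-2| = 2 (negative-definite)

2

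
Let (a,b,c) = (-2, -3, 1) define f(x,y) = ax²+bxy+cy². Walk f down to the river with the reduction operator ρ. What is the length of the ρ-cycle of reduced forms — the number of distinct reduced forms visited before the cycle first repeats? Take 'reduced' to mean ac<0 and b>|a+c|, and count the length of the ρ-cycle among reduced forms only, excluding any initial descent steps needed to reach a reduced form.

D = 17, ⌊√D⌋ = 4
descent: ρ → (1,3,-2)  [lands on river]
river: ρ → (-2,1,2)
river: ρ → (2,3,-1)
river: ρ → (-1,3,2)
river: ρ → (2,1,-2)
river: ρ → (-2,3,1)
ρ-cycle length = 6 (tail of 1 descent step not counted)

6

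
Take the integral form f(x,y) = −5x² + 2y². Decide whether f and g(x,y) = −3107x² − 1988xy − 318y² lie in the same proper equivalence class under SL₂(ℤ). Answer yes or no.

D₁ = 40, D₂ = 40
river cycle of f (length 6): (2, 4, -3), (-3, 2, 3), (3, 4, -2), (-2, 4, 3), (3, 2, -3), (-3, 4, 2)
river cycle of g (length 6): (2, 4, -3), (-3, 2, 3), (3, 4, -2), (-2, 4, 3), (3, 2, -3), (-3, 4, 2)
cycles coincide ⇒ equivalent

yes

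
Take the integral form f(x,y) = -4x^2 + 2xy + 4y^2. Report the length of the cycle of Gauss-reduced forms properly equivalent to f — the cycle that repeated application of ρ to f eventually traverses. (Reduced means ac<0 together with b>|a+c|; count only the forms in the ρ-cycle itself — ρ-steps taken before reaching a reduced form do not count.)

D = 68, ⌊√D⌋ = 8
river: ρ → (4,6,-2)
river: ρ → (-2,6,4)
river: ρ → (4,2,-4)
river: ρ → (-4,6,2)
river: ρ → (2,6,-4)
river: ρ → (-4,2,4)
ρ-cycle length = 6 (tail of 0 descent steps not counted)

6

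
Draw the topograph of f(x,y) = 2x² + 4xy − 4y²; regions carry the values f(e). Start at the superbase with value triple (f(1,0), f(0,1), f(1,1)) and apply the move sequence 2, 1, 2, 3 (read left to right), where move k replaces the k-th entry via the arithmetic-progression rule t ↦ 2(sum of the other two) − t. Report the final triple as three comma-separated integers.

start (2,-4,2) = (f(1,0),f(0,1),f(1,1))
replace slot 2: 2·(2+2) − (-4) = 12 → (2,12,2)
replace slot 1: 2·(12+2) − 2 = 26 → (26,12,2)
replace slot 2: 2·(26+2) − 12 = 44 → (26,44,2)
replace slot 3: 2·(26+44) − 2 = 138 → (26,44,138)

26,44,138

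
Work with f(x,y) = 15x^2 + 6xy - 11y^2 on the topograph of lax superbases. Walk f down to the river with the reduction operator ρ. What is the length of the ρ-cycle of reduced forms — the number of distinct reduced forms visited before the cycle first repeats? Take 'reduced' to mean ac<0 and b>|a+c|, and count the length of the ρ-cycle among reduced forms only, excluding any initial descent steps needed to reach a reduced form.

D = 696, ⌊√D⌋ = 26
river: ρ → (-11,16,10)
river: ρ → (10,24,-3)
river: ρ → (-3,24,10)
river: ρ → (10,16,-11)
river: ρ → (-11,6,15)
river: ρ → (15,24,-2)
river: ρ → (-2,24,15)
river: ρ → (15,6,-11)
ρ-cycle length = 8 (tail of 0 descent steps not counted)

8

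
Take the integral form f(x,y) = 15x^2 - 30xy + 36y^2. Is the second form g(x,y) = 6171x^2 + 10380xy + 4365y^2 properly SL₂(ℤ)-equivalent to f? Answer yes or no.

D₁ = -1260, D₂ = -1260
f: translate: b→0 (≡-30 mod 30), so (15,-30,36)→(15,0,21)
f: reduced (well bottom): (15,0,21) with a≤c, −a<b≤a
g: translate: b→-1962 (≡10380 mod 12342), so (6171,10380,4365)→(6171,-1962,156)
g: flip: (6171,-1962,156)→(156,1962,6171)
g: translate: b→90 (≡1962 mod 312), so (156,1962,6171)→(156,90,15)
g: flip: (156,90,15)→(15,-90,156)
g: translate: b→0 (≡-90 mod 30), so (15,-90,156)→(15,0,21)
g: reduced (well bottom): (15,0,21) with a≤c, −a<b≤a
reduced forms (15, 0, 21) vs (15, 0, 21) ⇒ equivalent

yes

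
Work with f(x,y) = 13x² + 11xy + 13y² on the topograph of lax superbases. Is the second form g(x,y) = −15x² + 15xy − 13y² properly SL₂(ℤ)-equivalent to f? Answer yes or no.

D₁ = -555, D₂ = -555
f: reduced (well bottom): (13,11,13) with a≤c, −a<b≤a
g is negative-definite; reduce −g:
−g: translate: b→15 (≡-15 mod 30), so (15,-15,13)→(15,15,13)
−g: flip: (15,15,13)→(13,-15,15)
−g: translate: b→11 (≡-15 mod 26), so (13,-15,15)→(13,11,13)
−g: reduced (well bottom): (13,11,13) with a≤c, −a<b≤a
flip sign back: reduced form of g is (-13,-11,-13)
reduced forms (13, 11, 13) vs (-13, -11, -13) ⇒ inequivalent

no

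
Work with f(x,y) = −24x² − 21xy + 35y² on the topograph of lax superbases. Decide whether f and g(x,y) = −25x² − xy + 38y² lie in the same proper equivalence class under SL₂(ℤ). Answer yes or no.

D₁ = 3801, D₂ = 3801
river cycle of f (length 34): (35, 21, -24), (-24, 27, 32), (32, 37, -19), (-19, 39, 30), (30, 21, -28), (-28, 35, 23), (23, 57, -6), (-6, 51, 50), (50, 49, -7), (-7, 49, 50), … (24 more)
river cycle of g (length 26): (-25, 49, 14), (14, 35, -46), (-46, 57, 3), (3, 57, -46), (-46, 35, 14), (14, 49, -25), (-25, 51, 12), (12, 45, -37), (-37, 29, 20), (20, 51, -15), … (16 more)
cycles differ ⇒ inequivalent

no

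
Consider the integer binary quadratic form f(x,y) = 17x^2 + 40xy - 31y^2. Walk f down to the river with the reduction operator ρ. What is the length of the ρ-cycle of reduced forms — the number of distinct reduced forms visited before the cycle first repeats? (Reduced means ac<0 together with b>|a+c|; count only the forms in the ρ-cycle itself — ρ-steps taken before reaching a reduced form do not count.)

D = 3708, ⌊√D⌋ = 60
river: ρ → (-31,22,26)
river: ρ → (26,30,-27)
river: ρ → (-27,24,29)
river: ρ → (29,34,-22)
river: ρ → (-22,54,9)
river: ρ → (9,54,-22)
river: ρ → (-22,34,29)
river: ρ → (29,24,-27)
river: ρ → (-27,30,26)
river: ρ → (26,22,-31)
river: ρ → (-31,40,17)
river: ρ → (17,28,-43)
river: ρ → (-43,58,2)
river: ρ → (2,58,-43)
river: ρ → (-43,28,17)
river: ρ → (17,40,-31)
ρ-cycle length = 16 (tail of 0 descent steps not counted)

16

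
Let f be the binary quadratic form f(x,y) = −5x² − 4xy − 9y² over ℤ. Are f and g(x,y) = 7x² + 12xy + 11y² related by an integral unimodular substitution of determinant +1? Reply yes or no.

D₁ = -164, D₂ = -164
f is negative-definite; reduce −f:
−f: reduced (well bottom): (5,4,9) with a≤c, −a<b≤a
flip sign back: reduced form of f is (-5,-4,-9)
g: translate: b→-2 (≡12 mod 14), so (7,12,11)→(7,-2,6)
g: flip: (7,-2,6)→(6,2,7)
g: reduced (well bottom): (6,2,7) with a≤c, −a<b≤a
reduced forms (-5, -4, -9) vs (6, 2, 7) ⇒ inequivalent

no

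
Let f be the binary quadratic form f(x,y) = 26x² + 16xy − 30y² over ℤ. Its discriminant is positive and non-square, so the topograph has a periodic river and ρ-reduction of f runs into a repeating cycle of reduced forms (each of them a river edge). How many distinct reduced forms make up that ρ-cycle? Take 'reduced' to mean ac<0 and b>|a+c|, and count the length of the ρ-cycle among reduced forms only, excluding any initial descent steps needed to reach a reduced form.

D = 3376, ⌊√D⌋ = 58
river: ρ → (-30,44,12)
river: ρ → (12,52,-14)
river: ρ → (-14,32,42)
river: ρ → (42,52,-4)
river: ρ → (-4,52,42)
river: ρ → (42,32,-14)
river: ρ → (-14,52,12)
river: ρ → (12,44,-30)
river: ρ → (-30,16,26)
river: ρ → (26,36,-20)
river: ρ → (-20,44,18)
river: ρ → (18,28,-36)
river: ρ → (-36,44,10)
river: ρ → (10,56,-6)
river: ρ → (-6,52,28)
river: ρ → (28,4,-30)
river: ρ → (-30,56,2)
river: ρ → (2,56,-30)
river: ρ → (-30,4,28)
river: ρ → (28,52,-6)
river: ρ → (-6,56,10)
river: ρ → (10,44,-36)
river: ρ → (-36,28,18)
river: ρ → (18,44,-20)
river: ρ → (-20,36,26)
river: ρ → (26,16,-30)
ρ-cycle length = 26 (tail of 0 descent steps not counted)

26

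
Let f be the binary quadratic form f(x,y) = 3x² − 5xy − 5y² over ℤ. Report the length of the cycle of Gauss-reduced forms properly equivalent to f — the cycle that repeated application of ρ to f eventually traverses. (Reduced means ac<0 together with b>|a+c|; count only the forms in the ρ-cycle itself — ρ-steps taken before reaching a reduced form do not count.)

D = 85, ⌊√D⌋ = 9
descent: ρ → (-5,5,3)  [lands on river]
river: ρ → (3,7,-3)
river: ρ → (-3,5,5)
river: ρ → (5,5,-3)
river: ρ → (-3,7,3)
river: ρ → (3,5,-5)
ρ-cycle length = 6 (tail of 1 descent step not counted)

6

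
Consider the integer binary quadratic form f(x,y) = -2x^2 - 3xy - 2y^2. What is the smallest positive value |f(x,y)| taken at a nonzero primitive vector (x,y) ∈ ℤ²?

translate: b→-1 (≡3 mod 4), so (2,3,2)→(2,-1,1)
flip: (2,-1,1)→(1,1,2)
reduced (well bottom): (1,1,2) with a≤c, −a<b≤a
well minimum |f| = |-1| = 1 (negative-definite)

1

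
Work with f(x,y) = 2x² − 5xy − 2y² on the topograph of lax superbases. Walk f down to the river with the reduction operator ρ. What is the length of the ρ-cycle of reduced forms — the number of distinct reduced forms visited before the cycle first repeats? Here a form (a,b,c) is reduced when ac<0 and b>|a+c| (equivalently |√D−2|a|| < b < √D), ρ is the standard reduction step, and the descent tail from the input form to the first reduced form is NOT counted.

D = 41, ⌊√D⌋ = 6
descent: ρ → (-2,5,2)  [lands on river]
river: ρ → (2,3,-4)
river: ρ → (-4,5,1)
river: ρ → (1,5,-4)
river: ρ → (-4,3,2)
river: ρ → (2,5,-2)
river: ρ → (-2,3,4)
river: ρ → (4,5,-1)
river: ρ → (-1,5,4)
river: ρ → (4,3,-2)
ρ-cycle length = 10 (tail of 1 descent step not counted)

10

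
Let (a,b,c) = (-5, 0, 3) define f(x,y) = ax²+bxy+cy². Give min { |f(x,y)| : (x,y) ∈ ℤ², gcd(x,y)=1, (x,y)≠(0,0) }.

descent: ρ → (3,6,-2)  [lands on river]
river: ρ → (-2,6,3)
closes: descent 1, river 2
min |a| on river = 2

2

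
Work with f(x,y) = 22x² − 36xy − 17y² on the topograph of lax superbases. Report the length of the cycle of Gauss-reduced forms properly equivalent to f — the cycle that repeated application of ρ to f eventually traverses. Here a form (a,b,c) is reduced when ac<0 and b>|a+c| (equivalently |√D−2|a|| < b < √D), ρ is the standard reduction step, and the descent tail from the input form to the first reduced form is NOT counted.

D = 2792, ⌊√D⌋ = 52
descent: ρ → (-17,36,22)  [lands on river]
river: ρ → (22,52,-1)
river: ρ → (-1,52,22)
river: ρ → (22,36,-17)
river: ρ → (-17,32,26)
river: ρ → (26,20,-23)
river: ρ → (-23,26,23)
river: ρ → (23,20,-26)
river: ρ → (-26,32,17)
river: ρ → (17,36,-22)
river: ρ → (-22,52,1)
river: ρ → (1,52,-22)
river: ρ → (-22,36,17)
river: ρ → (17,32,-26)
river: ρ → (-26,20,23)
river: ρ → (23,26,-23)
river: ρ → (-23,20,26)
river: ρ → (26,32,-17)
ρ-cycle length = 18 (tail of 1 descent step not counted)

18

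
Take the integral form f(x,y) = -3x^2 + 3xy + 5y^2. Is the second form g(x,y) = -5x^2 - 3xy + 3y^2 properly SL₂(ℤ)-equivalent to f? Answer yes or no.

D₁ = 69, D₂ = 69
river cycle of f (length 4): (5, 7, -1), (-1, 7, 5), (5, 3, -3), (-3, 3, 5)
river cycle of g (length 4): (3, 3, -5), (-5, 7, 1), (1, 7, -5), (-5, 3, 3)
cycles differ ⇒ inequivalent

no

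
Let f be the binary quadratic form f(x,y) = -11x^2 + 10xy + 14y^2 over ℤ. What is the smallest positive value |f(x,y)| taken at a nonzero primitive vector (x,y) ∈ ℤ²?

river: ρ → (14,18,-7)
river: ρ → (-7,24,5)
river: ρ → (5,26,-2)
river: ρ → (-2,26,5)
river: ρ → (5,24,-7)
river: ρ → (-7,18,14)
river: ρ → (14,10,-11)
river: ρ → (-11,12,13)
river: ρ → (13,14,-10)
river: ρ → (-10,26,1)
river: ρ → (1,26,-10)
river: ρ → (-10,14,13)
river: ρ → (13,12,-11)
river: ρ → (-11,10,14)
closes: descent 0, river 14
min |a| on river = 1

1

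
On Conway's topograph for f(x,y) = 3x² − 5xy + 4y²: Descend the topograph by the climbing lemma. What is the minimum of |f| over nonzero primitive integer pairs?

translate: b→1 (≡-5 mod 6), so (3,-5,4)→(3,1,2)
flip: (3,1,2)→(2,-1,3)
reduced (well bottom): (2,-1,3) with a≤c, −a<b≤a
well minimum = a = 2

2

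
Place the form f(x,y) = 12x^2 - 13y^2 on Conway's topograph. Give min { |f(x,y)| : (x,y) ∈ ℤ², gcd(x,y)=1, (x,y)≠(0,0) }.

descent: ρ → (-13,0,12)
descent: ρ → (12,24,-1)  [lands on river]
river: ρ → (-1,24,12)
closes: descent 2, river 2
min |a| on river = 1

1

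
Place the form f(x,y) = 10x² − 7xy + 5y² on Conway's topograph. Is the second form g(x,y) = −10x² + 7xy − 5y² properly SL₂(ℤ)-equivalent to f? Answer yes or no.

D₁ = -151, D₂ = -151
f: flip: (10,-7,5)→(5,7,10)
f: translate: b→-3 (≡7 mod 10), so (5,7,10)→(5,-3,8)
f: reduced (well bottom): (5,-3,8) with a≤c, −a<b≤a
g is negative-definite; reduce −g:
−g: flip: (10,-7,5)→(5,7,10)
−g: translate: b→-3 (≡7 mod 10), so (5,7,10)→(5,-3,8)
−g: reduced (well bottom): (5,-3,8) with a≤c, −a<b≤a
flip sign back: reduced form of g is (-5,3,-8)
reduced forms (5, -3, 8) vs (-5, 3, -8) ⇒ inequivalent

no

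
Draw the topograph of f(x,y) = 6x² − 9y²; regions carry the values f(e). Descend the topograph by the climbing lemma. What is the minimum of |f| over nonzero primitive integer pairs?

descent: ρ → (-9,0,6)
descent: ρ → (6,12,-3)  [lands on river]
river: ρ → (-3,12,6)
closes: descent 2, river 2
min |a| on river = 3

3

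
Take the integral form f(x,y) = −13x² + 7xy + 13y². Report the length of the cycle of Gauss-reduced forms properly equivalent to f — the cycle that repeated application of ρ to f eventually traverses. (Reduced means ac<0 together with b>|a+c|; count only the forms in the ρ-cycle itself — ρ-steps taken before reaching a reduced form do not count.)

D = 725, ⌊√D⌋ = 26
river: ρ → (13,19,-7)
river: ρ → (-7,23,7)
river: ρ → (7,19,-13)
river: ρ → (-13,7,13)
ρ-cycle length = 4 (tail of 0 descent steps not counted)

4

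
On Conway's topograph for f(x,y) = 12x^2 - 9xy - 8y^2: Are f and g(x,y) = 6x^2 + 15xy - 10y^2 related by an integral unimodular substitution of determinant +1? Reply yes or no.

D₁ = 465, D₂ = 465
river cycle of f (length 10): (-8, 9, 12), (12, 15, -5), (-5, 15, 12), (12, 9, -8), (-8, 7, 13), (13, 19, -2), (-2, 21, 3), (3, 21, -2), (-2, 19, 13), (13, 7, -8)
river cycle of g (length 10): (-10, 5, 11), (11, 17, -4), (-4, 15, 15), (15, 15, -4), (-4, 17, 11), (11, 5, -10), (-10, 15, 6), (6, 21, -1), (-1, 21, 6), (6, 15, -10)
cycles differ ⇒ inequivalent

no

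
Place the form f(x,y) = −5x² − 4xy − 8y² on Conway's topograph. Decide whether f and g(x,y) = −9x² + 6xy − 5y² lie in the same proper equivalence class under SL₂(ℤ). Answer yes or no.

D₁ = -144, D₂ = -144
f is negative-definite; reduce −f:
−f: reduced (well bottom): (5,4,8) with a≤c, −a<b≤a
flip sign back: reduced form of f is (-5,-4,-8)
g is negative-definite; reduce −g:
−g: flip: (9,-6,5)→(5,6,9)
−g: translate: b→-4 (≡6 mod 10), so (5,6,9)→(5,-4,8)
−g: reduced (well bottom): (5,-4,8) with a≤c, −a<b≤a
flip sign back: reduced form of g is (-5,4,-8)
reduced forms (-5, -4, -8) vs (-5, 4, -8) ⇒ inequivalent

no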